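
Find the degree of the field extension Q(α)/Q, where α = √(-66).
[Q(α):Q] = 2

[Q(α):Q] equals the degree of the minimal polynomial of α. Here α^2 = -66 and x^2 + 66 is irreducible (d = -66 is squarefree, ≠ 1, hence not a square), so deg(m_α) = 2. Thus [Q(α):Q] = 2.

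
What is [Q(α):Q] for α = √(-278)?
[Q(α):Q] = 2

[Q(α):Q] equals the degree of the minimal polynomial of α. Here α^2 = -278 and x^2 + 278 is irreducible (d = -278 is squarefree, ≠ 1, hence not a square), so deg(m_α) = 2. Thus [Q(α):Q] = 2.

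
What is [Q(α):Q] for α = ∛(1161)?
[Q(α):Q] = 3

The minimal polynomial of α is x^3 - 1161, irreducible over Q since 1161 is not a perfect cube (so x^3 - 1161 has no rational root). Hence [Q(α):Q] = deg(m_α) = 3.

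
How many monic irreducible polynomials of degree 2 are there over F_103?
There are 5253 monic irreducible polynomials of degree 2 over F_103

Each element of F_{103^2} that lies in no proper subfield is a root of exactly one monic irreducible of degree 2 over F_103, and each such polynomial has 2 distinct roots in F_{103^2}. By Möbius inversion the count is N_103(2) = (1/2) Σ_{d|2} μ(2/d) · 103^d = (1/2)(μ(2)·103^1 + μ(1)·103^2) = 10506/2 = 5253.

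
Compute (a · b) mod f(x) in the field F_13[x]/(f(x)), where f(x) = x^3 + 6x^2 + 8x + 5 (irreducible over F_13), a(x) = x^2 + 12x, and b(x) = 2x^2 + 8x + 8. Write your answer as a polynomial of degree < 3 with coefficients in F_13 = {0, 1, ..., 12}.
a · b ≡ 7x^2 + 4x + 4 (mod f(x))

Multiply in F_13[x]: a(x)·b(x) = (x^2 + 12x)·(2x^2 + 8x + 8) = 2x^4 + 6x^3 + 5x. This has degree ≥ 3, so divide by f(x) over F_13: 2x^4 + 6x^3 + 5x = (2x + 7)·(x^3 + 6x^2 + 8x + 5) + (7x^2 + 4x + 4). Hence a·b ≡ 7x^2 + 4x + 4 (mod f). (F_13[x]/(f) is a field with 13^3 = 2197 elements since f is irreducible of degree 3.)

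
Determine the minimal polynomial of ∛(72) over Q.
m_α(x) = x^3 - 72

α satisfies α^3 = 72, so x^3 - 72 annihilates α. By the rational root test, a rational root p/q (in lowest terms) of x^3 - 72 would satisfy p^3 = 72 q^3, forcing q = 1 and p^3 = 72; but 72 is not a perfect cube, contradiction. A monic cubic over Q with no rational root is irreducible (any nontrivial factorization would include a linear factor). Hence x^3 - 72 is the minimal polynomial of α, and in particular [Q(α):Q] = 3.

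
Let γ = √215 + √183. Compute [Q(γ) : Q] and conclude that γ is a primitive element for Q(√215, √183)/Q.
[Q(γ) : Q] = 4 (equivalently, Q(γ) = Q(√215, √183))

Obviously Q(γ) ⊆ Q(√215, √183), and [Q(√215, √183):Q] = 4 (since 215, 183 are distinct squarefree integers > 1 with 39345 not a perfect square). To show equality we compute the minimal polynomial of γ. From γ = √215 + √183: γ^2 = 215 + 2√(39345) + 183 = 398 + 2√(39345), so γ^2 - 398 = 2√(39345); squaring, (γ^2 - 398)^2 = 4·39345, i.e. γ^4 - 796γ^2 + 158404 - 157380 = 0, i.e. γ^4 - 796γ^2 + 1024 = 0. So γ is a root of x^4 - 796x^2 + 1024. This polynomial is irreducible over Q: it has no rational root (each ±√215 ± √183 is irrational), and any factorization into two quadratics over Q would force √(39345) ∈ Q (pairing opposite roots) or √215, √183 ∈ Q (other pairings), all impossible. Hence [Q(γ):Q] = 4 = [Q(√215, √183):Q], so Q(γ) = Q(√215, √183).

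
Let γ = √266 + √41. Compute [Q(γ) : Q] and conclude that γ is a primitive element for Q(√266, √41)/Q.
[Q(γ) : Q] = 4 (equivalently, Q(γ) = Q(√266, √41))

Obviously Q(γ) ⊆ Q(√266, √41), and [Q(√266, √41):Q] = 4 (since 266, 41 are distinct squarefree integers > 1 with 10906 not a perfect square). To show equality we compute the minimal polynomial of γ. From γ = √266 + √41: γ^2 = 266 + 2√(10906) + 41 = 307 + 2√(10906), so γ^2 - 307 = 2√(10906); squaring, (γ^2 - 307)^2 = 4·10906, i.e. γ^4 - 614γ^2 + 94249 - 43624 = 0, i.e. γ^4 - 614γ^2 + 50625 = 0. So γ is a root of x^4 - 614x^2 + 50625. This polynomial is irreducible over Q: it has no rational root (each ±√266 ± √41 is irrational), and any factorization into two quadratics over Q would force √(10906) ∈ Q (pairing opposite roots) or √266, √41 ∈ Q (other pairings), all impossible. Hence [Q(γ):Q] = 4 = [Q(√266, √41):Q], so Q(γ) = Q(√266, √41).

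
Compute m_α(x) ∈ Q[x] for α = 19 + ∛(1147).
m_α(x) = x^3 - 57x^2 + 1083x - 8006

Set β = α - 19 = ∛(1147), so β^3 = 1147. Then (α - 19)^3 - 1147 = 0, i.e. α is a root of g(x) = (x - 19)^3 - 1147 = x^3 - 57x^2 + 1083x - 8006. Since g(x) = h(x - 19) where h(x) = x^3 - 1147, and h is irreducible over Q (because 1147 is not a perfect cube, so h has no rational root, and a monic cubic with no rational root is irreducible), g is also irreducible (irreducibility is preserved under the substitution x → x - 19). Hence m_α(x) = x^3 - 57x^2 + 1083x - 8006.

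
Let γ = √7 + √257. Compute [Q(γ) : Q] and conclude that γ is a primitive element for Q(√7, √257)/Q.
[Q(γ) : Q] = 4 (equivalently, Q(γ) = Q(√7, √257))

Obviously Q(γ) ⊆ Q(√7, √257), and [Q(√7, √257):Q] = 4 (since 7, 257 are distinct squarefree integers > 1 with 1799 not a perfect square). To show equality we compute the minimal polynomial of γ. From γ = √7 + √257: γ^2 = 7 + 2√(1799) + 257 = 264 + 2√(1799), so γ^2 - 264 = 2√(1799); squaring, (γ^2 - 264)^2 = 4·1799, i.e. γ^4 - 528γ^2 + 69696 - 7196 = 0, i.e. γ^4 - 528γ^2 + 62500 = 0. So γ is a root of x^4 - 528x^2 + 62500. This polynomial is irreducible over Q: it has no rational root (each ±√7 ± √257 is irrational), and any factorization into two quadratics over Q would force √(1799) ∈ Q (pairing opposite roots) or √7, √257 ∈ Q (other pairings), all impossible. Hence [Q(γ):Q] = 4 = [Q(√7, √257):Q], so Q(γ) = Q(√7, √257).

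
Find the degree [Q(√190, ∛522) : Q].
[Q(√190, ∛522) : Q] = 6

Let L = Q(√190, ∛522). Since Q(√190) ⊂ L and [Q(√190):Q] = 2, the tower law gives 2 | [L:Q]. Likewise Q(∛522) ⊂ L with [Q(∛522):Q] = 3 (because 522 is not a perfect cube), so 3 | [L:Q]. As gcd(2,3) = 1, [L:Q] is divisible by 6. Conversely L is generated over Q by √190 and ∛522, so [L:Q] ≤ 2·3 = 6. Therefore [Q(√190, ∛522) : Q] = 6.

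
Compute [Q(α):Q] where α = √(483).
[Q(α):Q] = 2

[Q(α):Q] equals the degree of the minimal polynomial of α. Here α^2 = 483 and x^2 - 483 is irreducible (d = 483 is squarefree, ≠ 1, hence not a square), so deg(m_α) = 2. Thus [Q(α):Q] = 2.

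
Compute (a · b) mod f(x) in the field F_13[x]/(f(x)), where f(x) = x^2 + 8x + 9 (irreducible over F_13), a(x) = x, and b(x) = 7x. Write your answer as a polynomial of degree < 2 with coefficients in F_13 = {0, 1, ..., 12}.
a · b ≡ 9x + 2 (mod f(x))

Multiply in F_13[x]: a(x)·b(x) = (x)·(7x) = 7x^2. This has degree ≥ 2, so divide by f(x) over F_13: 7x^2 = (7)·(x^2 + 8x + 9) + (9x + 2). Hence a·b ≡ 9x + 2 (mod f). (F_13[x]/(f) is a field with 13^2 = 169 elements since f is irreducible of degree 2.)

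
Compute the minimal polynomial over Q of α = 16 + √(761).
m_α(x) = x^2 - 32x - 505

From α - 16 = √(761), squaring gives (α - 16)^2 = 761, i.e. α^2 - 32α + 256 = 761, so α^2 - 32α - 505 = 0. The discriminant of x^2 - 32x - 505 is (-32)^2 - 4·(-505) = 1024 + 2020 = 3044, and 4·(761) is not a perfect square in Q since 761 is squarefree and ≠ 1. Hence x^2 - 32x - 505 is irreducible over Q and is the minimal polynomial of α.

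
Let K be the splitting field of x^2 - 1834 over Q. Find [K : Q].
[K : Q] = 2

f(x) = x^2 - 1834 factors as (x - √1834)(x + √1834). The splitting field is K = Q(√1834). Since 1834 is squarefree and > 1, it is not a perfect square, so x^2 - 1834 is irreducible over Q and [Q(√1834) : Q] = 2. Hence [K : Q] = 2.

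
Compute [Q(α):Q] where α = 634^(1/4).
[Q(α):Q] = 4

α is a root of x^4 - 634. By Eisenstein's criterion at the prime p = 2 (which divides the constant term 634 but p^2 = 4 does not, since 634 is squarefree), x^4 - 634 is irreducible over Q. Hence [Q(α):Q] = 4.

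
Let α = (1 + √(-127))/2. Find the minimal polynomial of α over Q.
m_α(x) = x^2 - x + 32

From 2α - 1 = √(-127), squaring gives (2α - 1)^2 = -127, i.e. 4α^2 - 4α + 1 = -127, so α^2 - α + (1 + 127)/4 = 0. Since -127 ≡ 1 (mod 4), (1 + 127)/4 = 32 ∈ Z. The polynomial x^2 - x + 32 has discriminant 1 - 4·(32) = -127, which is not a perfect square in Q (d = -127 is squarefree and ≠ 1), so x^2 - x + 32 is irreducible over Q. It is the minimal polynomial of α.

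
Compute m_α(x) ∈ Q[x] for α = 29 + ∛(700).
m_α(x) = x^3 - 87x^2 + 2523x - 25089

Set β = α - 29 = ∛(700), so β^3 = 700. Then (α - 29)^3 - 700 = 0, i.e. α is a root of g(x) = (x - 29)^3 - 700 = x^3 - 87x^2 + 2523x - 25089. Since g(x) = h(x - 29) where h(x) = x^3 - 700, and h is irreducible over Q (because 700 is not a perfect cube, so h has no rational root, and a monic cubic with no rational root is irreducible), g is also irreducible (irreducibility is preserved under the substitution x → x - 29). Hence m_α(x) = x^3 - 87x^2 + 2523x - 25089.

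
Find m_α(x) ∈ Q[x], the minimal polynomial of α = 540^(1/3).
m_α(x) = x^3 - 540

α satisfies α^3 = 540, so x^3 - 540 annihilates α. By the rational root test, a rational root p/q (in lowest terms) of x^3 - 540 would satisfy p^3 = 540 q^3, forcing q = 1 and p^3 = 540; but 540 is not a perfect cube, contradiction. A monic cubic over Q with no rational root is irreducible (any nontrivial factorization would include a linear factor). Hence x^3 - 540 is the minimal polynomial of α, and in particular [Q(α):Q] = 3.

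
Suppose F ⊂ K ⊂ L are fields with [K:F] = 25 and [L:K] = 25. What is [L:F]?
[L:F] = 625

The tower law says that for any tower of field extensions F ⊂ K ⊂ L with finite degrees, [L:F] = [L:K] · [K:F]. Here this gives [L:F] = 25 · 25 = 625.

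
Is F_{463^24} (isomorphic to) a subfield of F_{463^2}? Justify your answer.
No: F_{463^24} is not a subfield of F_{463^2}

F_{p^m} embeds in F_{p^n} iff m | n. Here 24 ∤ 2 (since 2 = 0·24 + 2 with remainder 2 ≠ 0), so F_{463^24} is not a subfield of F_{463^2}. Equivalently: if it were, the tower law would give 24 = [F_{463^24}:F_463] dividing [F_{463^2}:F_463] = 2, contradiction.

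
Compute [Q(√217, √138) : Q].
[Q(√217, √138) : Q] = 4

[Q(√217):Q] = 2 (min poly x^2 - 217, irreducible since 217 is squarefree > 1). For the top step, suppose √138 ∈ Q(√217), say √138 = c + d√217 with c, d ∈ Q. Squaring: 138 = c^2 + 217d^2 + 2cd√217. Since √217 ∉ Q this forces 2cd = 0. If d = 0 then √138 = c ∈ Q, contradicting 138 squarefree > 1. If c = 0 then 138 = 217d^2, so 217·138 = (217d)^2 is a perfect square in Q — but 217·138 = 29946 is not a perfect square (since 217 and 138 are distinct squarefree integers). Contradiction. Hence √138 ∉ Q(√217), so x^2 - 138 stays irreducible over Q(√217) and [Q(√217, √138) : Q(√217)] = 2. By the tower law, [Q(√217, √138) : Q] = 2 · 2 = 4.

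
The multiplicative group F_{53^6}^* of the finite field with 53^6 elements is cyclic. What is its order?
|F_{53^6}^*| = 22164361128

F_{53^6} has 53^6 = 22164361129 elements; its multiplicative group consists of all nonzero elements, so |F_{53^6}^*| = 22164361129 - 1 = 22164361128. (It is cyclic since any finite subgroup of the multiplicative group of a field is cyclic.)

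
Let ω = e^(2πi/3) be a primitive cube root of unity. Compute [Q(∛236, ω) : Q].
[Q(∛236, ω) : Q] = 6

[Q(∛236):Q] = 3 (min poly x^3 - 236, irreducible since 236 is not a perfect cube). [Q(ω):Q] = 2 (min poly x^2 + x + 1). Since Q(∛236) ⊂ R and ω ∉ R, we have ω ∉ Q(∛236), so x^2 + x + 1 remains irreducible over Q(∛236) and [Q(∛236, ω) : Q(∛236)] = 2. By the tower law, [Q(∛236, ω) : Q] = 3 · 2 = 6. (In fact Q(∛236, ω) is the splitting field of x^3 - 236 over Q.)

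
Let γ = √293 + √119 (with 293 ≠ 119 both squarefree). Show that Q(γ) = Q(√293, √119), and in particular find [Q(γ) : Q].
[Q(γ) : Q] = 4 (equivalently, Q(γ) = Q(√293, √119))

Obviously Q(γ) ⊆ Q(√293, √119), and [Q(√293, √119):Q] = 4 (since 293, 119 are distinct squarefree integers > 1 with 34867 not a perfect square). To show equality we compute the minimal polynomial of γ. From γ = √293 + √119: γ^2 = 293 + 2√(34867) + 119 = 412 + 2√(34867), so γ^2 - 412 = 2√(34867); squaring, (γ^2 - 412)^2 = 4·34867, i.e. γ^4 - 824γ^2 + 169744 - 139468 = 0, i.e. γ^4 - 824γ^2 + 30276 = 0. So γ is a root of x^4 - 824x^2 + 30276. This polynomial is irreducible over Q: it has no rational root (each ±√293 ± √119 is irrational), and any factorization into two quadratics over Q would force √(34867) ∈ Q (pairing opposite roots) or √293, √119 ∈ Q (other pairings), all impossible. Hence [Q(γ):Q] = 4 = [Q(√293, √119):Q], so Q(γ) = Q(√293, √119).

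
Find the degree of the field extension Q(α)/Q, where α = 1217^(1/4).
[Q(α):Q] = 4

α is a root of x^4 - 1217. By Eisenstein's criterion at the prime p = 1217 (which divides the constant term 1217 but p^2 = 1481089 does not, since 1217 is squarefree), x^4 - 1217 is irreducible over Q. Hence [Q(α):Q] = 4.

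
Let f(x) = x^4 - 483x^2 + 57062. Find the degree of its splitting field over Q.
[K : Q] = 4

Solving the quadratic in x^2: x^2 = (483 ± √(483^2 - 4·57062))/2 = (483 ± √5041)/2 = (483 ± 71)/2, giving x^2 = 206 or x^2 = 277. So f(x) = (x^2 - 206)(x^2 - 277) and the roots of f are ±√206, ±√277. Hence the splitting field is K = Q(√206, √277). Since 206 and 277 are distinct squarefree integers > 1, their product 57062 is not a perfect square, so √277 ∉ Q(√206). By the tower law [K:Q] = [Q(√206,√277):Q(√206)] · [Q(√206):Q] = 2 · 2 = 4.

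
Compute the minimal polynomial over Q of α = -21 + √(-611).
m_α(x) = x^2 + 42x + 1052

From α + 21 = √(-611), squaring gives (α + 21)^2 = -611, i.e. α^2 + 42α + 441 = -611, so α^2 + 42α + 1052 = 0. The discriminant of x^2 + 42x + 1052 is (42)^2 - 4·(1052) = 1764 - 4208 = -2444, and 4·(-611) is not a perfect square in Q since -611 is squarefree and ≠ 1. Hence x^2 + 42x + 1052 is irreducible over Q and is the minimal polynomial of α.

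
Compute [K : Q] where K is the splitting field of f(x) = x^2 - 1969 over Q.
[K : Q] = 2

f(x) = x^2 - 1969 factors as (x - √1969)(x + √1969). The splitting field is K = Q(√1969). Since 1969 is squarefree and > 1, it is not a perfect square, so x^2 - 1969 is irreducible over Q and [Q(√1969) : Q] = 2. Hence [K : Q] = 2.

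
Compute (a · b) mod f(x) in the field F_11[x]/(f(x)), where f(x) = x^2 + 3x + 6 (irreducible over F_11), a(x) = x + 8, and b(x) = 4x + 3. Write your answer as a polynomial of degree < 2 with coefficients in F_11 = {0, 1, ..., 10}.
a · b ≡ x (mod f(x))

Multiply in F_11[x]: a(x)·b(x) = (x + 8)·(4x + 3) = 4x^2 + 2x + 2. This has degree ≥ 2, so divide by f(x) over F_11: 4x^2 + 2x + 2 = (4)·(x^2 + 3x + 6) + (x). Hence a·b ≡ x (mod f). (F_11[x]/(f) is a field with 11^2 = 121 elements since f is irreducible of degree 2.)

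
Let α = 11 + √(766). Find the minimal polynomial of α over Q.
m_α(x) = x^2 - 22x - 645

From α - 11 = √(766), squaring gives (α - 11)^2 = 766, i.e. α^2 - 22α + 121 = 766, so α^2 - 22α - 645 = 0. The discriminant of x^2 - 22x - 645 is (-22)^2 - 4·(-645) = 484 + 2580 = 3064, and 4·(766) is not a perfect square in Q since 766 is squarefree and ≠ 1. Hence x^2 - 22x - 645 is irreducible over Q and is the minimal polynomial of α.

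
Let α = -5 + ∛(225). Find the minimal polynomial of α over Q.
m_α(x) = x^3 + 15x^2 + 75x - 100

Set β = α + 5 = ∛(225), so β^3 = 225. Then (α + 5)^3 - 225 = 0, i.e. α is a root of g(x) = (x + 5)^3 - 225 = x^3 + 15x^2 + 75x - 100. Since g(x) = h(x + 5) where h(x) = x^3 - 225, and h is irreducible over Q (because 225 is not a perfect cube, so h has no rational root, and a monic cubic with no rational root is irreducible), g is also irreducible (irreducibility is preserved under the substitution x → x + 5). Hence m_α(x) = x^3 + 15x^2 + 75x - 100.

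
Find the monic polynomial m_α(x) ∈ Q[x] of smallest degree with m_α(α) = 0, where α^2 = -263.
m_α(x) = x^2 + 263

α satisfies α^2 + 263 = 0, so x^2 + 263 annihilates α. Since d = -263 is squarefree and ≠ 1, it is not a perfect square in Q, so x^2 + 263 has no rational root and is therefore irreducible over Q (a degree-2 polynomial over a field is irreducible iff it has no root). Hence m_α(x) = x^2 + 263.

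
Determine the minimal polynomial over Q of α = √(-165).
m_α(x) = x^2 + 165

α satisfies α^2 + 165 = 0, so x^2 + 165 annihilates α. Since d = -165 is squarefree and ≠ 1, it is not a perfect square in Q, so x^2 + 165 has no rational root and is therefore irreducible over Q (a degree-2 polynomial over a field is irreducible iff it has no root). Hence m_α(x) = x^2 + 165.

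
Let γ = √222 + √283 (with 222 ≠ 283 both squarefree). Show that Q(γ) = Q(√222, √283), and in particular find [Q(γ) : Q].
[Q(γ) : Q] = 4 (equivalently, Q(γ) = Q(√222, √283))

Obviously Q(γ) ⊆ Q(√222, √283), and [Q(√222, √283):Q] = 4 (since 222, 283 are distinct squarefree integers > 1 with 62826 not a perfect square). To show equality we compute the minimal polynomial of γ. From γ = √222 + √283: γ^2 = 222 + 2√(62826) + 283 = 505 + 2√(62826), so γ^2 - 505 = 2√(62826); squaring, (γ^2 - 505)^2 = 4·62826, i.e. γ^4 - 1010γ^2 + 255025 - 251304 = 0, i.e. γ^4 - 1010γ^2 + 3721 = 0. So γ is a root of x^4 - 1010x^2 + 3721. This polynomial is irreducible over Q: it has no rational root (each ±√222 ± √283 is irrational), and any factorization into two quadratics over Q would force √(62826) ∈ Q (pairing opposite roots) or √222, √283 ∈ Q (other pairings), all impossible. Hence [Q(γ):Q] = 4 = [Q(√222, √283):Q], so Q(γ) = Q(√222, √283).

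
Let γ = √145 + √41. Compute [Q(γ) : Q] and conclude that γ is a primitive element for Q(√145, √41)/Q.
[Q(γ) : Q] = 4 (equivalently, Q(γ) = Q(√145, √41))

Obviously Q(γ) ⊆ Q(√145, √41), and [Q(√145, √41):Q] = 4 (since 145, 41 are distinct squarefree integers > 1 with 5945 not a perfect square). To show equality we compute the minimal polynomial of γ. From γ = √145 + √41: γ^2 = 145 + 2√(5945) + 41 = 186 + 2√(5945), so γ^2 - 186 = 2√(5945); squaring, (γ^2 - 186)^2 = 4·5945, i.e. γ^4 - 372γ^2 + 34596 - 23780 = 0, i.e. γ^4 - 372γ^2 + 10816 = 0. So γ is a root of x^4 - 372x^2 + 10816. This polynomial is irreducible over Q: it has no rational root (each ±√145 ± √41 is irrational), and any factorization into two quadratics over Q would force √(5945) ∈ Q (pairing opposite roots) or √145, √41 ∈ Q (other pairings), all impossible. Hence [Q(γ):Q] = 4 = [Q(√145, √41):Q], so Q(γ) = Q(√145, √41).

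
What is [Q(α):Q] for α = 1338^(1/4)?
[Q(α):Q] = 4

α is a root of x^4 - 1338. By Eisenstein's criterion at the prime p = 2 (which divides the constant term 1338 but p^2 = 4 does not, since 1338 is squarefree), x^4 - 1338 is irreducible over Q. Hence [Q(α):Q] = 4.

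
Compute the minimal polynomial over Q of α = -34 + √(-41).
m_α(x) = x^2 + 68x + 1197

From α + 34 = √(-41), squaring gives (α + 34)^2 = -41, i.e. α^2 + 68α + 1156 = -41, so α^2 + 68α + 1197 = 0. The discriminant of x^2 + 68x + 1197 is (68)^2 - 4·(1197) = 4624 - 4788 = -164, and 4·(-41) is not a perfect square in Q since -41 is squarefree and ≠ 1. Hence x^2 + 68x + 1197 is irreducible over Q and is the minimal polynomial of α.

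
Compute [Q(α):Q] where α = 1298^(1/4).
[Q(α):Q] = 4

α is a root of x^4 - 1298. By Eisenstein's criterion at the prime p = 2 (which divides the constant term 1298 but p^2 = 4 does not, since 1298 is squarefree), x^4 - 1298 is irreducible over Q. Hence [Q(α):Q] = 4.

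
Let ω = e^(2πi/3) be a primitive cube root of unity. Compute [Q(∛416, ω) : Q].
[Q(∛416, ω) : Q] = 6

[Q(∛416):Q] = 3 (min poly x^3 - 416, irreducible since 416 is not a perfect cube). [Q(ω):Q] = 2 (min poly x^2 + x + 1). Since Q(∛416) ⊂ R and ω ∉ R, we have ω ∉ Q(∛416), so x^2 + x + 1 remains irreducible over Q(∛416) and [Q(∛416, ω) : Q(∛416)] = 2. By the tower law, [Q(∛416, ω) : Q] = 3 · 2 = 6. (In fact Q(∛416, ω) is the splitting field of x^3 - 416 over Q.)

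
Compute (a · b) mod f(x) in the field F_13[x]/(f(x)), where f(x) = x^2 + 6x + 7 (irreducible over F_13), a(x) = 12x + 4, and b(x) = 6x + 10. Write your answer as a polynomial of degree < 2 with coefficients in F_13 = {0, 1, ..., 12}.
a · b ≡ 11x + 4 (mod f(x))

Multiply in F_13[x]: a(x)·b(x) = (12x + 4)·(6x + 10) = 7x^2 + x + 1. This has degree ≥ 2, so divide by f(x) over F_13: 7x^2 + x + 1 = (7)·(x^2 + 6x + 7) + (11x + 4). Hence a·b ≡ 11x + 4 (mod f). (F_13[x]/(f) is a field with 13^2 = 169 elements since f is irreducible of degree 2.)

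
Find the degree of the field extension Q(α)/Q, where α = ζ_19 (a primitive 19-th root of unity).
[Q(α):Q] = 18

The minimal polynomial of ζ_19 over Q is the 19-th cyclotomic polynomial Φ_19(x), which is irreducible over Q and has degree φ(19) = 18. Hence [Q(α):Q] = φ(19) = 18.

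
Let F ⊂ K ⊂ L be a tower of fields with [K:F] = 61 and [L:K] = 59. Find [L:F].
[L:F] = 3599

The tower law says that for any tower of field extensions F ⊂ K ⊂ L with finite degrees, [L:F] = [L:K] · [K:F]. Here this gives [L:F] = 59 · 61 = 3599.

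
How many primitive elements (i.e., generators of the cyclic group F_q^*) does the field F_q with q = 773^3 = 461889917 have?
There are φ(461889916) = 229747968 primitive elements

F_q^* is cyclic of order q - 1 = 461889916. A cyclic group of order m has exactly φ(m) generators. Here m = 461889916 = 2^2 · 193 · 598303, so the number of primitive elements is φ(461889916) = 229747968.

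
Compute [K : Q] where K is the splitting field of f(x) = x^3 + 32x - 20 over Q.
[K : Q] = 6

By the rational root test, any rational root of the monic integer polynomial f(x) = x^3 + 32x - 20 must be an integer dividing the constant term -20, i.e. one of ±{1, 2, 4, 5, 10, 20}. Evaluating: f(1) = 13, f(-1) = -53, f(2) = 52, f(-2) = -92, f(4) = 172, f(-4) = -212, f(5) = 265, f(-5) = -305, f(10) = 1300, f(-10) = -1340, f(20) = 8620, f(-20) = -8660; none is 0, so f has no rational root and is therefore irreducible over Q (a cubic with no linear factor over a field is irreducible). For an irreducible cubic, the Galois group is A_3 or S_3 according as the discriminant disc(f) = -4a^3 - 27b^2 = -4·(32)^3 - 27·(-20)^2 = -141872 is or is not a square in Q. Here disc(f) = -141872 is not a perfect square in Q, so the Galois group of f over Q is not contained in A_3 and must be all of S_3. The splitting field has degree |S_3| = 6 over Q, so [K : Q] = 6.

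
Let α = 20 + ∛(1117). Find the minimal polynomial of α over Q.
m_α(x) = x^3 - 60x^2 + 1200x - 9117

Set β = α - 20 = ∛(1117), so β^3 = 1117. Then (α - 20)^3 - 1117 = 0, i.e. α is a root of g(x) = (x - 20)^3 - 1117 = x^3 - 60x^2 + 1200x - 9117. Since g(x) = h(x - 20) where h(x) = x^3 - 1117, and h is irreducible over Q (because 1117 is not a perfect cube, so h has no rational root, and a monic cubic with no rational root is irreducible), g is also irreducible (irreducibility is preserved under the substitution x → x - 20). Hence m_α(x) = x^3 - 60x^2 + 1200x - 9117.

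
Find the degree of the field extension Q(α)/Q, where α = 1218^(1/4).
[Q(α):Q] = 4

α is a root of x^4 - 1218. By Eisenstein's criterion at the prime p = 2 (which divides the constant term 1218 but p^2 = 4 does not, since 1218 is squarefree), x^4 - 1218 is irreducible over Q. Hence [Q(α):Q] = 4.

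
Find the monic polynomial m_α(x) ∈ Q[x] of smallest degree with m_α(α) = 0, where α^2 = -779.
m_α(x) = x^2 + 779

α satisfies α^2 + 779 = 0, so x^2 + 779 annihilates α. Since d = -779 is squarefree and ≠ 1, it is not a perfect square in Q, so x^2 + 779 has no rational root and is therefore irreducible over Q (a degree-2 polynomial over a field is irreducible iff it has no root). Hence m_α(x) = x^2 + 779.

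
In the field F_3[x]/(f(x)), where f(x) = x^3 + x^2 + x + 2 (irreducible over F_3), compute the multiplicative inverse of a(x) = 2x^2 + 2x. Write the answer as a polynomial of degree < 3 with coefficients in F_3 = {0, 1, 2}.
a(x)^(-1) ≡ x^2 + 2x + 1 (mod f(x))

Since f is irreducible over F_3, F_3[x]/(f) is a field and a(x) ≠ 0 has an inverse. Apply the extended Euclidean algorithm to f(x) and a(x) in F_3[x]: f(x) = (2x)·a(x) + (x + 2);  a(x) = (2x + 1)·(x + 2) + (1). The last nonzero remainder is the constant 1 = gcd(f, a) in F_3. Back-substituting through the division chain expresses 1 = s(x)·a(x) + t(x)·f(x) with s(x) ≡ x^2 + 2x + 1 (mod f), so a(x)^(-1) ≡ s(x) = x^2 + 2x + 1 (mod f). Check: (2x^2 + 2x)·(x^2 + 2x + 1) = 2x^4 + 2x ≡ 1 (mod x^3 + x^2 + x + 2).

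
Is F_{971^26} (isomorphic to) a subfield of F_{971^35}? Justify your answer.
No: F_{971^26} is not a subfield of F_{971^35}

F_{p^m} embeds in F_{p^n} iff m | n. Here 26 ∤ 35 (since 35 = 1·26 + 9 with remainder 9 ≠ 0), so F_{971^26} is not a subfield of F_{971^35}. Equivalently: if it were, the tower law would give 26 = [F_{971^26}:F_971] dividing [F_{971^35}:F_971] = 35, contradiction.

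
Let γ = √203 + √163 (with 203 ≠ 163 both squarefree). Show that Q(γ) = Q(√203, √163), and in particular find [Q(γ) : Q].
[Q(γ) : Q] = 4 (equivalently, Q(γ) = Q(√203, √163))

Obviously Q(γ) ⊆ Q(√203, √163), and [Q(√203, √163):Q] = 4 (since 203, 163 are distinct squarefree integers > 1 with 33089 not a perfect square). To show equality we compute the minimal polynomial of γ. From γ = √203 + √163: γ^2 = 203 + 2√(33089) + 163 = 366 + 2√(33089), so γ^2 - 366 = 2√(33089); squaring, (γ^2 - 366)^2 = 4·33089, i.e. γ^4 - 732γ^2 + 133956 - 132356 = 0, i.e. γ^4 - 732γ^2 + 1600 = 0. So γ is a root of x^4 - 732x^2 + 1600. This polynomial is irreducible over Q: it has no rational root (each ±√203 ± √163 is irrational), and any factorization into two quadratics over Q would force √(33089) ∈ Q (pairing opposite roots) or √203, √163 ∈ Q (other pairings), all impossible. Hence [Q(γ):Q] = 4 = [Q(√203, √163):Q], so Q(γ) = Q(√203, √163).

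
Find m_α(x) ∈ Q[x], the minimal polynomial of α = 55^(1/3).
m_α(x) = x^3 - 55

α satisfies α^3 = 55, so x^3 - 55 annihilates α. By the rational root test, a rational root p/q (in lowest terms) of x^3 - 55 would satisfy p^3 = 55 q^3, forcing q = 1 and p^3 = 55; but 55 is not a perfect cube, contradiction. A monic cubic over Q with no rational root is irreducible (any nontrivial factorization would include a linear factor). Hence x^3 - 55 is the minimal polynomial of α, and in particular [Q(α):Q] = 3.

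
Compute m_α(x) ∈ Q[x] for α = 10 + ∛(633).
m_α(x) = x^3 - 30x^2 + 300x - 1633

Set β = α - 10 = ∛(633), so β^3 = 633. Then (α - 10)^3 - 633 = 0, i.e. α is a root of g(x) = (x - 10)^3 - 633 = x^3 - 30x^2 + 300x - 1633. Since g(x) = h(x - 10) where h(x) = x^3 - 633, and h is irreducible over Q (because 633 is not a perfect cube, so h has no rational root, and a monic cubic with no rational root is irreducible), g is also irreducible (irreducibility is preserved under the substitution x → x - 10). Hence m_α(x) = x^3 - 30x^2 + 300x - 1633.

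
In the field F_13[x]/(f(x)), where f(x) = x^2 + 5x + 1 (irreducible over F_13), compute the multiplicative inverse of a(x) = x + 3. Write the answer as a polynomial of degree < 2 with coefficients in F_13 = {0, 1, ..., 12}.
a(x)^(-1) ≡ 8x + 3 (mod f(x))

Since f is irreducible over F_13, F_13[x]/(f) is a field and a(x) ≠ 0 has an inverse. Apply the extended Euclidean algorithm to f(x) and a(x) in F_13[x]: f(x) = (x + 2)·a(x) + (8). The last nonzero remainder is the constant 8 = gcd(f, a) in F_13. Back-substituting through the division chain expresses 8 = s(x)·a(x) + t(x)·f(x) with s(x) ≡ 12x + 11 (mod f), so (12x + 11)·a(x) ≡ 8 (mod f). Multiplying by 8^(-1) ≡ 5 in F_13 gives a(x)^(-1) ≡ 5·(12x + 11) ≡ 8x + 3 (mod f). Check: (x + 3)·(8x + 3) = 8x^2 + x + 9 ≡ 1 (mod x^2 + 5x + 1).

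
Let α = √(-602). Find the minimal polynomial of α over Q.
m_α(x) = x^2 + 602

α satisfies α^2 + 602 = 0, so x^2 + 602 annihilates α. Since d = -602 is squarefree and ≠ 1, it is not a perfect square in Q, so x^2 + 602 has no rational root and is therefore irreducible over Q (a degree-2 polynomial over a field is irreducible iff it has no root). Hence m_α(x) = x^2 + 602.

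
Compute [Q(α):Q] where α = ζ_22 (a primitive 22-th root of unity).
[Q(α):Q] = 10

The minimal polynomial of ζ_22 over Q is the 22-th cyclotomic polynomial Φ_22(x), which is irreducible over Q and has degree φ(22) = 10. Hence [Q(α):Q] = φ(22) = 10.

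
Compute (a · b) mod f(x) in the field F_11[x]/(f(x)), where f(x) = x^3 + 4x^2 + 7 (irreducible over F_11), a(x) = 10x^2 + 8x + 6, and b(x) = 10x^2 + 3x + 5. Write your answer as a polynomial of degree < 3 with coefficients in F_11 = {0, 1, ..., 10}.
a · b ≡ 7x^2 + 7x + 3 (mod f(x))

Multiply in F_11[x]: a(x)·b(x) = (10x^2 + 8x + 6)·(10x^2 + 3x + 5) = x^4 + 2x^2 + 3x + 8. This has degree ≥ 3, so divide by f(x) over F_11: x^4 + 2x^2 + 3x + 8 = (x + 7)·(x^3 + 4x^2 + 7) + (7x^2 + 7x + 3). Hence a·b ≡ 7x^2 + 7x + 3 (mod f). (F_11[x]/(f) is a field with 11^3 = 1331 elements since f is irreducible of degree 3.)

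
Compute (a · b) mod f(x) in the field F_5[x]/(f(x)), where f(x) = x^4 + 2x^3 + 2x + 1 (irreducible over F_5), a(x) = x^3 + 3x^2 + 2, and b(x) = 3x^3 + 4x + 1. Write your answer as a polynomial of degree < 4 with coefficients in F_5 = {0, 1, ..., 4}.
a · b ≡ 2x^3 + 4x^2 + 4x + 4 (mod f(x))

Multiply in F_5[x]: a(x)·b(x) = (x^3 + 3x^2 + 2)·(3x^3 + 4x + 1) = 3x^6 + 4x^5 + 4x^4 + 4x^3 + 3x^2 + 3x + 2. This has degree ≥ 4, so divide by f(x) over F_5: 3x^6 + 4x^5 + 4x^4 + 4x^3 + 3x^2 + 3x + 2 = (3x^2 + 3x + 3)·(x^4 + 2x^3 + 2x + 1) + (2x^3 + 4x^2 + 4x + 4). Hence a·b ≡ 2x^3 + 4x^2 + 4x + 4 (mod f). (F_5[x]/(f) is a field with 5^4 = 625 elements since f is irreducible of degree 4.)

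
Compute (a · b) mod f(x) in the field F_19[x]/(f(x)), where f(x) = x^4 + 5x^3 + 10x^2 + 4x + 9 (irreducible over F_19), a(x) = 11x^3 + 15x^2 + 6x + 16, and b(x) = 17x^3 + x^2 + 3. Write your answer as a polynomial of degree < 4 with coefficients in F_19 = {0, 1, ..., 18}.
a · b ≡ 3x^3 + 11x^2 + 13x + 8 (mod f(x))

Multiply in F_19[x]: a(x)·b(x) = (11x^3 + 15x^2 + 6x + 16)·(17x^3 + x^2 + 3) = 16x^6 + 3x^4 + 7x^3 + 4x^2 + 18x + 10. This has degree ≥ 4, so divide by f(x) over F_19: 16x^6 + 3x^4 + 7x^3 + 4x^2 + 18x + 10 = (16x^2 + 15x + 15)·(x^4 + 5x^3 + 10x^2 + 4x + 9) + (3x^3 + 11x^2 + 13x + 8). Hence a·b ≡ 3x^3 + 11x^2 + 13x + 8 (mod f). (F_19[x]/(f) is a field with 19^4 = 130321 elements since f is irreducible of degree 4.)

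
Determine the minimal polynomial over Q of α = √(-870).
m_α(x) = x^2 + 870

α satisfies α^2 + 870 = 0, so x^2 + 870 annihilates α. Since d = -870 is squarefree and ≠ 1, it is not a perfect square in Q, so x^2 + 870 has no rational root and is therefore irreducible over Q (a degree-2 polynomial over a field is irreducible iff it has no root). Hence m_α(x) = x^2 + 870.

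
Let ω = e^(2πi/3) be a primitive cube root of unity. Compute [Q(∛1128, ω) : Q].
[Q(∛1128, ω) : Q] = 6

[Q(∛1128):Q] = 3 (min poly x^3 - 1128, irreducible since 1128 is not a perfect cube). [Q(ω):Q] = 2 (min poly x^2 + x + 1). Since Q(∛1128) ⊂ R and ω ∉ R, we have ω ∉ Q(∛1128), so x^2 + x + 1 remains irreducible over Q(∛1128) and [Q(∛1128, ω) : Q(∛1128)] = 2. By the tower law, [Q(∛1128, ω) : Q] = 3 · 2 = 6. (In fact Q(∛1128, ω) is the splitting field of x^3 - 1128 over Q.)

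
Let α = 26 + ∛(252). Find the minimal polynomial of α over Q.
m_α(x) = x^3 - 78x^2 + 2028x - 17828

Set β = α - 26 = ∛(252), so β^3 = 252. Then (α - 26)^3 - 252 = 0, i.e. α is a root of g(x) = (x - 26)^3 - 252 = x^3 - 78x^2 + 2028x - 17828. Since g(x) = h(x - 26) where h(x) = x^3 - 252, and h is irreducible over Q (because 252 is not a perfect cube, so h has no rational root, and a monic cubic with no rational root is irreducible), g is also irreducible (irreducibility is preserved under the substitution x → x - 26). Hence m_α(x) = x^3 - 78x^2 + 2028x - 17828.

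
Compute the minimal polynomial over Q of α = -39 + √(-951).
m_α(x) = x^2 + 78x + 2472

From α + 39 = √(-951), squaring gives (α + 39)^2 = -951, i.e. α^2 + 78α + 1521 = -951, so α^2 + 78α + 2472 = 0. The discriminant of x^2 + 78x + 2472 is (78)^2 - 4·(2472) = 6084 - 9888 = -3804, and 4·(-951) is not a perfect square in Q since -951 is squarefree and ≠ 1. Hence x^2 + 78x + 2472 is irreducible over Q and is the minimal polynomial of α.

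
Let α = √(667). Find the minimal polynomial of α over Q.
m_α(x) = x^2 - 667

α satisfies α^2 - 667 = 0, so x^2 - 667 annihilates α. Since d = 667 is squarefree and ≠ 1, it is not a perfect square in Q, so x^2 - 667 has no rational root and is therefore irreducible over Q (a degree-2 polynomial over a field is irreducible iff it has no root). Hence m_α(x) = x^2 - 667.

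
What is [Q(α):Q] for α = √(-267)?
[Q(α):Q] = 2

[Q(α):Q] equals the degree of the minimal polynomial of α. Here α^2 = -267 and x^2 + 267 is irreducible (d = -267 is squarefree, ≠ 1, hence not a square), so deg(m_α) = 2. Thus [Q(α):Q] = 2.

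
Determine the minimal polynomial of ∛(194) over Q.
m_α(x) = x^3 - 194

α satisfies α^3 = 194, so x^3 - 194 annihilates α. By the rational root test, a rational root p/q (in lowest terms) of x^3 - 194 would satisfy p^3 = 194 q^3, forcing q = 1 and p^3 = 194; but 194 is not a perfect cube, contradiction. A monic cubic over Q with no rational root is irreducible (any nontrivial factorization would include a linear factor). Hence x^3 - 194 is the minimal polynomial of α, and in particular [Q(α):Q] = 3.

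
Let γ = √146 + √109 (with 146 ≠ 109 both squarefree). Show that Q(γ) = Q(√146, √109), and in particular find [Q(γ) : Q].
[Q(γ) : Q] = 4 (equivalently, Q(γ) = Q(√146, √109))

Obviously Q(γ) ⊆ Q(√146, √109), and [Q(√146, √109):Q] = 4 (since 146, 109 are distinct squarefree integers > 1 with 15914 not a perfect square). To show equality we compute the minimal polynomial of γ. From γ = √146 + √109: γ^2 = 146 + 2√(15914) + 109 = 255 + 2√(15914), so γ^2 - 255 = 2√(15914); squaring, (γ^2 - 255)^2 = 4·15914, i.e. γ^4 - 510γ^2 + 65025 - 63656 = 0, i.e. γ^4 - 510γ^2 + 1369 = 0. So γ is a root of x^4 - 510x^2 + 1369. This polynomial is irreducible over Q: it has no rational root (each ±√146 ± √109 is irrational), and any factorization into two quadratics over Q would force √(15914) ∈ Q (pairing opposite roots) or √146, √109 ∈ Q (other pairings), all impossible. Hence [Q(γ):Q] = 4 = [Q(√146, √109):Q], so Q(γ) = Q(√146, √109).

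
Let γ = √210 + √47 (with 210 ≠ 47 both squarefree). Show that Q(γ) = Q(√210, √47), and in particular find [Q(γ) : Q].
[Q(γ) : Q] = 4 (equivalently, Q(γ) = Q(√210, √47))

Obviously Q(γ) ⊆ Q(√210, √47), and [Q(√210, √47):Q] = 4 (since 210, 47 are distinct squarefree integers > 1 with 9870 not a perfect square). To show equality we compute the minimal polynomial of γ. From γ = √210 + √47: γ^2 = 210 + 2√(9870) + 47 = 257 + 2√(9870), so γ^2 - 257 = 2√(9870); squaring, (γ^2 - 257)^2 = 4·9870, i.e. γ^4 - 514γ^2 + 66049 - 39480 = 0, i.e. γ^4 - 514γ^2 + 26569 = 0. So γ is a root of x^4 - 514x^2 + 26569. This polynomial is irreducible over Q: it has no rational root (each ±√210 ± √47 is irrational), and any factorization into two quadratics over Q would force √(9870) ∈ Q (pairing opposite roots) or √210, √47 ∈ Q (other pairings), all impossible. Hence [Q(γ):Q] = 4 = [Q(√210, √47):Q], so Q(γ) = Q(√210, √47).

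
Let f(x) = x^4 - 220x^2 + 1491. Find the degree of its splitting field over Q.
[K : Q] = 4

Solving the quadratic in x^2: x^2 = (220 ± √(220^2 - 4·1491))/2 = (220 ± √42436)/2 = (220 ± 206)/2, giving x^2 = 7 or x^2 = 213. So f(x) = (x^2 - 7)(x^2 - 213) and the roots of f are ±√7, ±√213. Hence the splitting field is K = Q(√7, √213). Since 7 and 213 are distinct squarefree integers > 1, their product 1491 is not a perfect square, so √213 ∉ Q(√7). By the tower law [K:Q] = [Q(√7,√213):Q(√7)] · [Q(√7):Q] = 2 · 2 = 4.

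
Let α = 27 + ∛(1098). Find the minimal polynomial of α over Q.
m_α(x) = x^3 - 81x^2 + 2187x - 20781

Set β = α - 27 = ∛(1098), so β^3 = 1098. Then (α - 27)^3 - 1098 = 0, i.e. α is a root of g(x) = (x - 27)^3 - 1098 = x^3 - 81x^2 + 2187x - 20781. Since g(x) = h(x - 27) where h(x) = x^3 - 1098, and h is irreducible over Q (because 1098 is not a perfect cube, so h has no rational root, and a monic cubic with no rational root is irreducible), g is also irreducible (irreducibility is preserved under the substitution x → x - 27). Hence m_α(x) = x^3 - 81x^2 + 2187x - 20781.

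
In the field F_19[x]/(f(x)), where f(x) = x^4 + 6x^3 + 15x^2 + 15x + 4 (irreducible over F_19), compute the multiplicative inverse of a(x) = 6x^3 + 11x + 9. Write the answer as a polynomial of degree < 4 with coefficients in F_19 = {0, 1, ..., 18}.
a(x)^(-1) ≡ 14x^3 + 15x^2 + 15x + 15 (mod f(x))

Since f is irreducible over F_19, F_19[x]/(f) is a field and a(x) ≠ 0 has an inverse. Apply the extended Euclidean algorithm to f(x) and a(x) in F_19[x]: f(x) = (16x + 1)·a(x) + (10x^2 + 12x + 14);  a(x) = (12x + 16)·(10x^2 + 12x + 14) + (12x + 13);  (10x^2 + 12x + 14) = (4x + 3)·(12x + 13) + (13). The last nonzero remainder is the constant 13 = gcd(f, a) in F_19. Back-substituting through the division chain expresses 13 = s(x)·a(x) + t(x)·f(x) with s(x) ≡ 11x^3 + 5x^2 + 5x + 5 (mod f), so (11x^3 + 5x^2 + 5x + 5)·a(x) ≡ 13 (mod f). Multiplying by 13^(-1) ≡ 3 in F_19 gives a(x)^(-1) ≡ 3·(11x^3 + 5x^2 + 5x + 5) ≡ 14x^3 + 15x^2 + 15x + 15 (mod f). Check: (6x^3 + 11x + 9)·(14x^3 + 15x^2 + 15x + 15) = 8x^6 + 14x^5 + 16x^4 + x^3 + 15x^2 + 15x + 2 ≡ 1 (mod x^4 + 6x^3 + 15x^2 + 15x + 4).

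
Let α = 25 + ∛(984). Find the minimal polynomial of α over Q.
m_α(x) = x^3 - 75x^2 + 1875x - 16609

Set β = α - 25 = ∛(984), so β^3 = 984. Then (α - 25)^3 - 984 = 0, i.e. α is a root of g(x) = (x - 25)^3 - 984 = x^3 - 75x^2 + 1875x - 16609. Since g(x) = h(x - 25) where h(x) = x^3 - 984, and h is irreducible over Q (because 984 is not a perfect cube, so h has no rational root, and a monic cubic with no rational root is irreducible), g is also irreducible (irreducibility is preserved under the substitution x → x - 25). Hence m_α(x) = x^3 - 75x^2 + 1875x - 16609.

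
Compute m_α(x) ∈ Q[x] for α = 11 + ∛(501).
m_α(x) = x^3 - 33x^2 + 363x - 1832

Set β = α - 11 = ∛(501), so β^3 = 501. Then (α - 11)^3 - 501 = 0, i.e. α is a root of g(x) = (x - 11)^3 - 501 = x^3 - 33x^2 + 363x - 1832. Since g(x) = h(x - 11) where h(x) = x^3 - 501, and h is irreducible over Q (because 501 is not a perfect cube, so h has no rational root, and a monic cubic with no rational root is irreducible), g is also irreducible (irreducibility is preserved under the substitution x → x - 11). Hence m_α(x) = x^3 - 33x^2 + 363x - 1832.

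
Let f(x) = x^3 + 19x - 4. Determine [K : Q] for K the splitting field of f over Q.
[K : Q] = 6

By the rational root test, any rational root of the monic integer polynomial f(x) = x^3 + 19x - 4 must be an integer dividing the constant term -4, i.e. one of ±{1, 2, 4}. Evaluating: f(1) = 16, f(-1) = -24, f(2) = 42, f(-2) = -50, f(4) = 136, f(-4) = -144; none is 0, so f has no rational root and is therefore irreducible over Q (a cubic with no linear factor over a field is irreducible). For an irreducible cubic, the Galois group is A_3 or S_3 according as the discriminant disc(f) = -4a^3 - 27b^2 = -4·(19)^3 - 27·(-4)^2 = -27868 is or is not a square in Q. Here disc(f) = -27868 is not a perfect square in Q, so the Galois group of f over Q is not contained in A_3 and must be all of S_3. The splitting field has degree |S_3| = 6 over Q, so [K : Q] = 6.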